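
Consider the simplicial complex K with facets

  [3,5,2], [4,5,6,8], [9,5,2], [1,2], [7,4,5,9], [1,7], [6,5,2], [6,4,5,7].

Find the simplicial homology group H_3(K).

H_3 = 0.

Order the vertices as 1 < 2 < 3 < 4 < 5 < 6 < 7 < 8 < 9. Listing each simplex with vertices in this order, K has dimension 3 with simplices:

  0-simplices (9): [1], [2], [3], [4], [5], [6], [7], [8], [9]
  1-simplices (19): [1,2], [1,7], [2,3], [2,5], [2,6], [2,9], [3,5], [4,5], [4,6], [4,7], [4,8], [4,9], [5,6], [5,7], [5,8], [5,9], [6,7], [6,8], [7,9]
  2-simplices (13): [2,3,5], [2,5,6], [2,5,9], [4,5,6], [4,5,7], [4,5,8], [4,5,9], [4,6,7], [4,6,8], [4,7,9], [5,6,7], [5,6,8], [5,7,9]
  3-simplices (3): [4,5,6,7], [4,5,6,8], [4,5,7,9]

Hence C_0 ≅ Z^9, C_1 ≅ Z^19, C_2 ≅ Z^13, C_3 ≅ Z^3.

Boundary ∂_1: C_1 → C_0 maps an edge to its endpoints' difference, ∂[p,q] = q − p. For instance
  ∂[4,9] = [9] − [4].
The 9×19 boundary matrix has rank 8 and Smith normal form diag(1,1,1,1,1,1,1,1).

The boundary map ∂_2: C_2 → C_1 acts by ∂[p,q,r] = [q,r] − [p,r] + [p,q]. For instance
  ∂[5,7,9] = [7,9] − [5,9] + [5,7],
  ∂[4,7,9] = [7,9] − [4,9] + [4,7].
As a 19×13 matrix over Z this has rank 10, with invariant factors (1,1,1,1,1,1,1,1,1,1).

The boundary map ∂_3: C_3 → C_2 sends each 3-simplex σ to the alternating sum Σ_i (−1)^i (σ with its i-th vertex removed). For instance
  ∂[4,5,6,8] = [5,6,8] − [4,6,8] + [4,5,8] − [4,5,6],
  ∂[4,5,7,9] = [5,7,9] − [4,7,9] + [4,5,9] − [4,5,7].
As a 13×3 matrix over Z this has rank 3, with invariant factors (1,1,1).

Reading off H_k = ker ∂_k / im ∂_{k+1}:

  H_3: rank ker ∂_3 − rank ∂_4 = (3 − 3) − 0 = 0, and there is no ∂_4, so H_3 ≅ 0.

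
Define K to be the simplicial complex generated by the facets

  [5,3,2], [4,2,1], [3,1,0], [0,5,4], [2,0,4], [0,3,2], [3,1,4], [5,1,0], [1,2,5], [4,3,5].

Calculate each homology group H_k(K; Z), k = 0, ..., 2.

K has 6 vertices, 15 edges, 10 triangles.
rank ∂_0 = 0, rank ∂_1 = 5 ⇒ b_0 = 6 − 0 − 5 = 1; all invariant factors of ∂_1 are 1 so no torsion. So H_0 ≅ Z.
rank ∂_1 = 5, rank ∂_2 = 10 ⇒ b_1 = 15 − 5 − 10 = 0; ∂_2 has invariant factor(s) [2] giving torsion. So H_1 ≅ Z/2.
rank ∂_2 = 10, rank ∂_3 = 0 ⇒ b_2 = 10 − 10 − 0 = 0. So H_2 ≅ 0.

H_0 ≅ Z,  H_1 ≅ Z/2,  H_2 = 0.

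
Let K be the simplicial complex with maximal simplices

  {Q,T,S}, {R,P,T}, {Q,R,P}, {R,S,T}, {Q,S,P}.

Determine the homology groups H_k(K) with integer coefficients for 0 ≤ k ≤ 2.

H_0 ≅ Z,  H_1 ≅ Z,  H_2 = 0.

Take the total order P < Q < R < S < T on the vertex set. Then K (dimension 2) consists of the simplices:

  0-simplices (5): P, Q, R, S, T
  1-simplices (10): PQ, PR, PS, PT, QR, QS, QT, RS, RT, ST
  2-simplices (5): PQR, PQS, PRT, QST, RST

so the chain groups are C_0 ≅ Z^5, C_1 ≅ Z^10, C_2 ≅ Z^5.

∂_1: C_1 → C_0 maps an edge to its endpoints' difference, ∂[p,q] = q − p. For instance
  ∂PT = T − P.
This gives a 5×10 integer matrix of rank 4; reducing to Smith normal form yields diagonal entries (1,1,1,1).

The boundary map ∂_2: C_2 → C_1 sends each 2-simplex [p,q,r] to [q,r] − [p,r] + [p,q]. For instance
  ∂RST = ST − RT + RS,
  ∂PRT = RT − PT + PR.
As a 10×5 matrix over Z this has rank 5, with invariant factors (1,1,1,1,1).

Computing H_k = (kernel of ∂_k) / (image of ∂_{k+1}):

  H_0: rank C_0 − rank ∂_1 = 5 − 4 = 1, and the invariant factors of ∂_1 are all 1, so H_0 ≅ Z.
  H_1: rank ker ∂_1 − rank ∂_2 = (10 − 4) − 5 = 1, and the invariant factors of ∂_2 are all 1, so H_1 ≅ Z.
  H_2: rank ker ∂_2 − rank ∂_3 = (5 − 5) − 0 = 0, and there is no ∂_3, so H_2 ≅ 0.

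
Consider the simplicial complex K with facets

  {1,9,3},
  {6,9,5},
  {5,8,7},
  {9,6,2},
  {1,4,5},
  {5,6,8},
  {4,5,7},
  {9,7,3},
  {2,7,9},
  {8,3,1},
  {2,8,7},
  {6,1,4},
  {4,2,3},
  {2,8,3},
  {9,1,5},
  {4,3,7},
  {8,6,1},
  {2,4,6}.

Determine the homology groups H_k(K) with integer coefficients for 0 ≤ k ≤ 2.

H_0 ≅ Z,  H_1 ≅ Z ⊕ Z/2,  H_2 = 0.

Fix the vertex order 1 < 2 < 3 < 4 < 5 < 6 < 7 < 8 < 9 and write every simplex with vertices in increasing order. Then dim K = 2 and the simplices of K are:

  0-simplices (9): [1], [2], [3], [4], [5], [6], [7], [8], [9]
  1-simplices (27): (27 of them)
  2-simplices (18): [1,3,8], [1,3,9], [1,4,5], [1,4,6], [1,5,9], [1,6,8], [2,3,4], [2,3,8], [2,4,6], [2,6,9], [2,7,8], [2,7,9], [3,4,7], [3,7,9], [4,5,7], [5,6,8], [5,6,9], [5,7,8]

so the chain groups are C_0 ≅ Z^9, C_1 ≅ Z^27, C_2 ≅ Z^18.

The boundary map ∂_1: C_1 → C_0 maps an edge to its endpoints' difference, ∂[p,q] = q − p. For instance
  ∂[7,9] = [9] − [7].
The resulting 9×27 matrix has rank 8, and its Smith normal form has invariant factors (1,1,1,1,1,1,1,1).

∂_2: C_2 → C_1 maps a triangle to the signed sum of its edges. For instance
  ∂[5,6,8] = [6,8] − [5,8] + [5,6],
  ∂[1,6,8] = [6,8] − [1,8] + [1,6].
The 27×18 boundary matrix has rank 18 and Smith normal form diag(1,1,1,1,1,1,1,1,1,1,1,1,1,1,1,1,1,2).

From H_k ≅ ker(∂_k) / im(∂_{k+1}) we obtain:

  H_0: rank C_0 − rank ∂_1 = 9 − 8 = 1, and the invariant factors of ∂_1 are all 1, so H_0 ≅ Z.
  H_1: rank ker ∂_1 − rank ∂_2 = (27 − 8) − 18 = 1, and ∂_2 has invariant factor 2 > 1, so H_1 ≅ Z ⊕ Z/2.
  H_2: rank ker ∂_2 − rank ∂_3 = (18 − 18) − 0 = 0, and there is no ∂_3, so H_2 ≅ 0.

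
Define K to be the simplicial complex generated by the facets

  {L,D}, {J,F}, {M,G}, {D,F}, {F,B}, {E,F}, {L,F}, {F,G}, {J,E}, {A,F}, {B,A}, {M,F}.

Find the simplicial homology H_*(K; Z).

Take the total order A < B < D < E < F < G < J < L < M on the vertex set. Then K (dimension 1) consists of the simplices:

  0-simplices (9): A, B, D, E, F, G, J, L, M
  1-simplices (12): AB, AF, BF, DF, DL, EF, EJ, FG, FJ, FL, FM, GM

giving chain groups C_0 ≅ Z^9, C_1 ≅ Z^12.

Boundary ∂_1: C_1 → C_0 sends each edge [p,q] (with p < q) to q − p. For instance
  ∂EF = F − E.
The resulting 9×12 matrix has rank 8, and its Smith normal form has invariant factors (1,1,1,1,1,1,1,1).

Now H_k = ker ∂_k / im ∂_{k+1}, so:

  H_0: rank C_0 − rank ∂_1 = 9 − 8 = 1, and the invariant factors of ∂_1 are all 1, so H_0 ≅ Z.
  H_1: rank ker ∂_1 − rank ∂_2 = (12 − 8) − 0 = 4, and there is no ∂_2, so H_1 ≅ Z^4.

(K is a triangulation of a wedge of 4 circles.)

H_0 = Z,  H_1 = Z^4.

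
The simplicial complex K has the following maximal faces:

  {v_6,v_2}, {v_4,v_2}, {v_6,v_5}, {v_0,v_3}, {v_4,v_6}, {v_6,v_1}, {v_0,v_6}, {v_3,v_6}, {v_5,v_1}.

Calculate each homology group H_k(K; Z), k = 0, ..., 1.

Fix the vertex order v_0 < v_1 < v_2 < v_3 < v_4 < v_5 < v_6 and write every simplex with vertices in increasing order. Then dim K = 1 and the simplices of K are:

  0-simplices (7): [v_0], [v_1], [v_2], [v_3], [v_4], [v_5], [v_6]
  1-simplices (9): [v_0,v_3], [v_0,v_6], [v_1,v_5], [v_1,v_6], [v_2,v_4], [v_2,v_6], [v_3,v_6], [v_4,v_6], [v_5,v_6]

so the chain groups are C_0 ≅ Z^7, C_1 ≅ Z^9.

∂_1: C_1 → C_0 sends each edge [p,q] (with p < q) to q − p.
As a 7×9 matrix over Z this has rank 6, with invariant factors (1,1,1,1,1,1).

Reading off H_k = ker ∂_k / im ∂_{k+1}:

  H_0: rank C_0 − rank ∂_1 = 7 − 6 = 1, and the invariant factors of ∂_1 are all 1, so H_0 = Z.
  H_1: rank ker ∂_1 − rank ∂_2 = (9 − 6) − 0 = 3, and there is no ∂_2, so H_1 = Z^3.

H_0 = Z,  H_1 = Z^3.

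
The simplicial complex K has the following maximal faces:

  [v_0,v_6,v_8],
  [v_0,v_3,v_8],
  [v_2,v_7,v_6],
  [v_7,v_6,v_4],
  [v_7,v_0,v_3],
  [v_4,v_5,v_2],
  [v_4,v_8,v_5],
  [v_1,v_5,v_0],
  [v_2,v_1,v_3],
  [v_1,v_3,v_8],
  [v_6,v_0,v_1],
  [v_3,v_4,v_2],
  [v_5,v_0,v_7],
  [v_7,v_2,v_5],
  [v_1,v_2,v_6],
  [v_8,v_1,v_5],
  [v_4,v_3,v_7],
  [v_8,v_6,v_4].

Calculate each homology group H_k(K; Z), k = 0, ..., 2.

Take the total order v_0 < v_1 < v_2 < v_3 < v_4 < v_5 < v_6 < v_7 < v_8 on the vertex set. Then K (dimension 2) consists of the simplices:

  0-simplices (9): [v_0], [v_1], [v_2], [v_3], [v_4], [v_5], [v_6], [v_7], [v_8]
  1-simplices (27): (27 of them)
  2-simplices (18): (18 of them)

so the chain groups are C_0 ≅ Z^9, C_1 ≅ Z^27, C_2 ≅ Z^18.

The boundary map ∂_1: C_1 → C_0 maps an edge to its endpoints' difference, ∂[p,q] = q − p. For instance
  ∂[v_1,v_8] = [v_8] − [v_1].
The 9×27 boundary matrix has rank 8 and Smith normal form diag(1,1,1,1,1,1,1,1).

The boundary map ∂_2: C_2 → C_1 maps a triangle to the signed sum of its edges. For instance
  ∂[v_1,v_2,v_3] = [v_2,v_3] − [v_1,v_3] + [v_1,v_2],
  ∂[v_4,v_5,v_8] = [v_5,v_8] − [v_4,v_8] + [v_4,v_5].
As a 27×18 matrix over Z this has rank 18, with invariant factors (1,1,1,1,1,1,1,1,1,1,1,1,1,1,1,1,1,2).

Reading off H_k = ker ∂_k / im ∂_{k+1}:

  H_0: rank C_0 − rank ∂_1 = 9 − 8 = 1, and the invariant factors of ∂_1 are all 1, so H_0 = Z.
  H_1: rank ker ∂_1 − rank ∂_2 = (27 − 8) − 18 = 1, and ∂_2 has invariant factor 2 > 1, so H_1 = Z × Z/2.
  H_2: rank ker ∂_2 − rank ∂_3 = (18 − 18) − 0 = 0, and there is no ∂_3, so H_2 = 0.

H_0 = Z,  H_1 = Z × Z/2,  H_2 = 0.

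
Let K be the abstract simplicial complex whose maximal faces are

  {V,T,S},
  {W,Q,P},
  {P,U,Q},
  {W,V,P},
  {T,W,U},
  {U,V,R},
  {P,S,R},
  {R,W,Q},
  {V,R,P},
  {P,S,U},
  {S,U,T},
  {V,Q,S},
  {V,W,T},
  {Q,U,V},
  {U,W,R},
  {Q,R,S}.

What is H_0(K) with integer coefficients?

H_0 = Z.

Take the total order P < Q < R < S < T < U < V < W on the vertex set. Then K (dimension 2) consists of the simplices:

  0-simplices (8): P, Q, R, S, T, U, V, W
  1-simplices (24): PQ, PR, PS, PU, PV, PW, QR, QS, QU, QV, QW, RS, RU, RV, RW, ST, SU, SV, TU, TV, TW, UV, UW, VW
  2-simplices (16): PQU, PQW, PRS, PRV, PSU, PVW, QRS, QRW, QSV, QUV, RUV, RUW, STU, STV, TUW, TVW

giving chain groups C_0 ≅ Z^8, C_1 ≅ Z^24, C_2 ≅ Z^16.

∂_1: C_1 → C_0 is given by ∂[p,q] = [q] − [p].
This gives a 8×24 integer matrix of rank 7; reducing to Smith normal form yields diagonal entries (1,1,1,1,1,1,1).

Boundary ∂_2: C_2 → C_1 sends each 2-simplex [p,q,r] to [q,r] − [p,r] + [p,q]. For instance
  ∂STU = TU − SU + ST,
  ∂TVW = VW − TW + TV.
The resulting 24×16 matrix has rank 15, and its Smith normal form has invariant factors (1,1,1,1,1,1,1,1,1,1,1,1,1,1,1).

Reading off H_k = ker ∂_k / im ∂_{k+1}:

  H_0: rank C_0 − rank ∂_1 = 8 − 7 = 1, and the invariant factors of ∂_1 are all 1, so H_0 ≅ Z.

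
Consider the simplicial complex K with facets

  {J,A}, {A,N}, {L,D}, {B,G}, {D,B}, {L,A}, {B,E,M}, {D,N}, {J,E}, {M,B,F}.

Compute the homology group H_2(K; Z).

K has 10 vertices, 13 edges, 2 triangles.
rank ∂_2 = 2, rank ∂_3 = 0 ⇒ b_2 = 2 − 2 − 0 = 0. So H_2 ≅ 0.

H_2 = 0.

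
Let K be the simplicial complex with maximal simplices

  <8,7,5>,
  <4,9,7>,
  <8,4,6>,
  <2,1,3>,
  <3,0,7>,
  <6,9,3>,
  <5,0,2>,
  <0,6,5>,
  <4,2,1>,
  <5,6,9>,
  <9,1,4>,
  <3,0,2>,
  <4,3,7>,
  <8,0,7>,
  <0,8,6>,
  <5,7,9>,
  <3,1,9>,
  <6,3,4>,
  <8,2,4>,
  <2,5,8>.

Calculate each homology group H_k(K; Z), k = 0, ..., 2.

We work with the vertex ordering 0 < 1 < 2 < 3 < 4 < 5 < 6 < 7 < 8 < 9. The simplices of K, each written with vertices in increasing order, are:

  0-simplices (10): [0], [1], [2], [3], [4], [5], [6], [7], [8], [9]
  1-simplices (30): (30 of them)
  2-simplices (20): (20 of them)

giving chain groups C_0 ≅ Z^10, C_1 ≅ Z^30, C_2 ≅ Z^20.

Boundary ∂_1: C_1 → C_0 is given by ∂[p,q] = [q] − [p]. For instance
  ∂[6,9] = [9] − [6].
As a 10×30 matrix over Z this has rank 9, with invariant factors (1,1,1,1,1,1,1,1,1).

The boundary map ∂_2: C_2 → C_1 maps a triangle to the signed sum of its edges. For instance
  ∂[0,5,6] = [5,6] − [0,6] + [0,5],
  ∂[3,4,7] = [4,7] − [3,7] + [3,4].
The resulting 30×20 matrix has rank 20, and its Smith normal form has invariant factors (1,1,1,1,1,1,1,1,1,1,1,1,1,1,1,1,1,1,1,2).

Computing H_k = (kernel of ∂_k) / (image of ∂_{k+1}):

  H_0: rank C_0 − rank ∂_1 = 10 − 9 = 1, and the invariant factors of ∂_1 are all 1, so H_0 ≅ Z.
  H_1: rank ker ∂_1 − rank ∂_2 = (30 − 9) − 20 = 1, and ∂_2 has invariant factor 2 > 1, so H_1 ≅ Z ⊕ Z_2.
  H_2: rank ker ∂_2 − rank ∂_3 = (20 − 20) − 0 = 0, and there is no ∂_3, so H_2 ≅ 0.

As a check, the Euler characteristic is 10 − 30 + 20 = 0, which agrees with 1 − 1 + 0 = 0.

H_0 = Z,  H_1 = Z ⊕ Z_2,  H_2 = 0.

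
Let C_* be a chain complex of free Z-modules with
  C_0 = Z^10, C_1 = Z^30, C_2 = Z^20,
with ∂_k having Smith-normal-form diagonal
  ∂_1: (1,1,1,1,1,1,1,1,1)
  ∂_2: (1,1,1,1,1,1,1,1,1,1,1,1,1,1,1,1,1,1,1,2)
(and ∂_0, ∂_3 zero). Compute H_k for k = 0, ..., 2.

H_0 = Z,  H_1 = Z ⊕ Z/2Z,  H_2 = 0.

H_0: b_0 = 10 − 0 − 9 = 1; torsion from ∂_1 factors > 1: none. So H_0 = Z.
H_1: b_1 = 30 − 9 − 20 = 1; torsion from ∂_2 factors > 1: [2]. So H_1 = Z ⊕ Z/2Z.
H_2: b_2 = 20 − 20 − 0 = 0; torsion from ∂_3 factors > 1: none. So H_2 = 0.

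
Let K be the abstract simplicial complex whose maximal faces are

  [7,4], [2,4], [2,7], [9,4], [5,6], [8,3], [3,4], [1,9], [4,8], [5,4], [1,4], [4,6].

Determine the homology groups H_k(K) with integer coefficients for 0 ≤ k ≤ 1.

H_0 ≅ Z,  H_1 ≅ Z^4.

Order the vertices as 1 < 2 < 3 < 4 < 5 < 6 < 7 < 8 < 9. Listing each simplex with vertices in this order, K has dimension 1 with simplices:

  0-simplices (9): [1], [2], [3], [4], [5], [6], [7], [8], [9]
  1-simplices (12): [1,4], [1,9], [2,4], [2,7], [3,4], [3,8], [4,5], [4,6], [4,7], [4,8], [4,9], [5,6]

Hence C_0 ≅ Z^9, C_1 ≅ Z^12.

∂_1: C_1 → C_0 maps an edge to its endpoints' difference, ∂[p,q] = q − p. For instance
  ∂[1,4] = [4] − [1].
This gives a 9×12 integer matrix of rank 8; reducing to Smith normal form yields diagonal entries (1,1,1,1,1,1,1,1).

From H_k ≅ ker(∂_k) / im(∂_{k+1}) we obtain:

  H_0: rank C_0 − rank ∂_1 = 9 − 8 = 1, and the invariant factors of ∂_1 are all 1, so H_0 = Z.
  H_1: rank ker ∂_1 − rank ∂_2 = (12 − 8) − 0 = 4, and there is no ∂_2, so H_1 = Z^4.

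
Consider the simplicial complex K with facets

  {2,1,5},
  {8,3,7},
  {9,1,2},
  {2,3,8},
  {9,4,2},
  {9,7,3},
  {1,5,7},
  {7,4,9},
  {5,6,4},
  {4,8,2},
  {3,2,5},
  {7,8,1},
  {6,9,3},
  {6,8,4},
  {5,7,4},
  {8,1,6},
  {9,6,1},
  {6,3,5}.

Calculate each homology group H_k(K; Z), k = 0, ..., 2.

H_0 ≅ Z,  H_1 ≅ Z^2,  H_2 ≅ Z.

We work with the vertex ordering 1 < 2 < 3 < 4 < 5 < 6 < 7 < 8 < 9. The simplices of K, each written with vertices in increasing order, are:

  0-simplices (9): [1], [2], [3], [4], [5], [6], [7], [8], [9]
  1-simplices (27): (27 of them)
  2-simplices (18): [1,2,5], [1,2,9], [1,5,7], [1,6,8], [1,6,9], [1,7,8], [2,3,5], [2,3,8], [2,4,8], [2,4,9], [3,5,6], [3,6,9], [3,7,8], [3,7,9], [4,5,6], [4,5,7], [4,6,8], [4,7,9]

giving chain groups C_0 ≅ Z^9, C_1 ≅ Z^27, C_2 ≅ Z^18.

∂_1: C_1 → C_0 sends each edge [p,q] (with p < q) to q − p.
As a 9×27 matrix over Z this has rank 8, with invariant factors (1,1,1,1,1,1,1,1).

Boundary ∂_2: C_2 → C_1 acts by ∂[p,q,r] = [q,r] − [p,r] + [p,q]. For instance
  ∂[1,5,7] = [5,7] − [1,7] + [1,5],
  ∂[2,4,9] = [4,9] − [2,9] + [2,4].
This gives a 27×18 integer matrix of rank 17; reducing to Smith normal form yields diagonal entries (1,1,1,1,1,1,1,1,1,1,1,1,1,1,1,1,1).

From H_k ≅ ker(∂_k) / im(∂_{k+1}) we obtain:

  H_0: rank C_0 − rank ∂_1 = 9 − 8 = 1, and the invariant factors of ∂_1 are all 1, so H_0 ≅ Z.
  H_1: rank ker ∂_1 − rank ∂_2 = (27 − 8) − 17 = 2, and the invariant factors of ∂_2 are all 1, so H_1 ≅ Z^2.
  H_2: rank ker ∂_2 − rank ∂_3 = (18 − 17) − 0 = 1, and there is no ∂_3, so H_2 ≅ Z.

As a check, the Euler characteristic is 9 − 27 + 18 = 0, which agrees with 1 − 2 + 1 = 0.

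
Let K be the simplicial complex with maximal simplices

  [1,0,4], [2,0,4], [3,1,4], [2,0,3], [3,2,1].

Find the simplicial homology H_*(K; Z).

Take the total order 0 < 1 < 2 < 3 < 4 on the vertex set. Then K (dimension 2) consists of the simplices:

  0-simplices (5): [0], [1], [2], [3], [4]
  1-simplices (10): [0,1], [0,2], [0,3], [0,4], [1,2], [1,3], [1,4], [2,3], [2,4], [3,4]
  2-simplices (5): [0,1,4], [0,2,3], [0,2,4], [1,2,3], [1,3,4]

Hence C_0 ≅ Z^5, C_1 ≅ Z^10, C_2 ≅ Z^5.

The boundary map ∂_1: C_1 → C_0 sends each edge [p,q] (with p < q) to q − p.
This gives a 5×10 integer matrix of rank 4; reducing to Smith normal form yields diagonal entries (1,1,1,1).

∂_2: C_2 → C_1 maps a triangle to the signed sum of its edges. For instance
  ∂[0,2,4] = [2,4] − [0,4] + [0,2],
  ∂[0,1,4] = [1,4] − [0,4] + [0,1].
The 10×5 boundary matrix has rank 5 and Smith normal form diag(1,1,1,1,1).

Reading off H_k = ker ∂_k / im ∂_{k+1}:

  H_0: rank C_0 − rank ∂_1 = 5 − 4 = 1, and the invariant factors of ∂_1 are all 1, so H_0 = Z.
  H_1: rank ker ∂_1 − rank ∂_2 = (10 − 4) − 5 = 1, and the invariant factors of ∂_2 are all 1, so H_1 = Z.
  H_2: rank ker ∂_2 − rank ∂_3 = (5 − 5) − 0 = 0, and there is no ∂_3, so H_2 = 0.

As a check, the Euler characteristic is 5 − 10 + 5 = 0, which agrees with 1 − 1 + 0 = 0.
(K is a triangulation of the Möbius band.)

H_0 = Z,  H_1 = Z,  H_2 = 0.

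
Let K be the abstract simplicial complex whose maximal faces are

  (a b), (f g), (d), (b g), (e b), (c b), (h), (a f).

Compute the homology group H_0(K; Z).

Order the vertices as a < b < c < d < e < f < g < h. Listing each simplex with vertices in this order, K has dimension 1 with simplices:

  0-simplices (8): a, b, c, d, e, f, g, h
  1-simplices (6): ab, af, bc, be, bg, fg

Hence C_0 ≅ Z^8, C_1 ≅ Z^6.

∂_1: C_1 → C_0 is given by ∂[p,q] = [q] − [p]. For instance
  ∂be = e − b.
The resulting 8×6 matrix has rank 5, and its Smith normal form has invariant factors (1,1,1,1,1).

Now H_k = ker ∂_k / im ∂_{k+1}, so:

  H_0: rank C_0 − rank ∂_1 = 8 − 5 = 3, and the invariant factors of ∂_1 are all 1, so H_0 ≅ Z^3.

H_0 ≅ Z^3.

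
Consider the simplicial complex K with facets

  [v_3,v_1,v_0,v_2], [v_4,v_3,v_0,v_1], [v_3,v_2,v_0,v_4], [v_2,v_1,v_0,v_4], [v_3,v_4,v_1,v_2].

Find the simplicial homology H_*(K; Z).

Take the total order v_0 < v_1 < v_2 < v_3 < v_4 on the vertex set. Then K (dimension 3) consists of the simplices:

  0-simplices (5): [v_0], [v_1], [v_2], [v_3], [v_4]
  1-simplices (10): [v_0,v_1], [v_0,v_2], [v_0,v_3], [v_0,v_4], [v_1,v_2], [v_1,v_3], [v_1,v_4], [v_2,v_3], [v_2,v_4], [v_3,v_4]
  2-simplices (10): [v_0,v_1,v_2], [v_0,v_1,v_3], [v_0,v_1,v_4], [v_0,v_2,v_3], [v_0,v_2,v_4], [v_0,v_3,v_4], [v_1,v_2,v_3], [v_1,v_2,v_4], [v_1,v_3,v_4], [v_2,v_3,v_4]
  3-simplices (5): [v_0,v_1,v_2,v_3], [v_0,v_1,v_2,v_4], [v_0,v_1,v_3,v_4], [v_0,v_2,v_3,v_4], [v_1,v_2,v_3,v_4]

Hence C_0 ≅ Z^5, C_1 ≅ Z^10, C_2 ≅ Z^10, C_3 ≅ Z^5.

The boundary map ∂_1: C_1 → C_0 is given by ∂[p,q] = [q] − [p].
This gives a 5×10 integer matrix of rank 4; reducing to Smith normal form yields diagonal entries (1,1,1,1).

Boundary ∂_2: C_2 → C_1 maps a triangle to the signed sum of its edges. For instance
  ∂[v_0,v_2,v_4] = [v_2,v_4] − [v_0,v_4] + [v_0,v_2],
  ∂[v_0,v_2,v_3] = [v_2,v_3] − [v_0,v_3] + [v_0,v_2].
The resulting 10×10 matrix has rank 6, and its Smith normal form has invariant factors (1,1,1,1,1,1).

∂_3: C_3 → C_2 sends each 3-simplex σ to the alternating sum Σ_i (−1)^i (σ with its i-th vertex removed). For instance
  ∂[v_0,v_1,v_2,v_3] = [v_1,v_2,v_3] − [v_0,v_2,v_3] + [v_0,v_1,v_3] − [v_0,v_1,v_2],
  ∂[v_0,v_1,v_3,v_4] = [v_1,v_3,v_4] − [v_0,v_3,v_4] + [v_0,v_1,v_4] − [v_0,v_1,v_3].
This gives a 10×5 integer matrix of rank 4; reducing to Smith normal form yields diagonal entries (1,1,1,1).

Reading off H_k = ker ∂_k / im ∂_{k+1}:

  H_0: rank C_0 − rank ∂_1 = 5 − 4 = 1, and the invariant factors of ∂_1 are all 1, so H_0 ≅ Z.
  H_1: rank ker ∂_1 − rank ∂_2 = (10 − 4) − 6 = 0, and the invariant factors of ∂_2 are all 1, so H_1 ≅ 0.
  H_2: rank ker ∂_2 − rank ∂_3 = (10 − 6) − 4 = 0, and the invariant factors of ∂_3 are all 1, so H_2 ≅ 0.
  H_3: rank ker ∂_3 − rank ∂_4 = (5 − 4) − 0 = 1, and there is no ∂_4, so H_3 ≅ Z.

H_0 = Z,  H_1 = 0,  H_2 = 0,  H_3 = Z.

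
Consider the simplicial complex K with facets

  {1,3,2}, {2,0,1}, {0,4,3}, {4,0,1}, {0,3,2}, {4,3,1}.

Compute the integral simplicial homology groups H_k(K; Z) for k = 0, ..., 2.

Order the vertices as 0 < 1 < 2 < 3 < 4. Listing each simplex with vertices in this order, K has dimension 2 with simplices:

  0-simplices (5): [0], [1], [2], [3], [4]
  1-simplices (9): [0,1], [0,2], [0,3], [0,4], [1,2], [1,3], [1,4], [2,3], [3,4]
  2-simplices (6): [0,1,2], [0,1,4], [0,2,3], [0,3,4], [1,2,3], [1,3,4]

Hence C_0 ≅ Z^5, C_1 ≅ Z^9, C_2 ≅ Z^6.

The boundary map ∂_1: C_1 → C_0 maps an edge to its endpoints' difference, ∂[p,q] = q − p. For instance
  ∂[0,1] = [1] − [0].
This gives a 5×9 integer matrix of rank 4; reducing to Smith normal form yields diagonal entries (1,1,1,1).

The boundary map ∂_2: C_2 → C_1 sends each 2-simplex [p,q,r] to [q,r] − [p,r] + [p,q]. For instance
  ∂[0,3,4] = [3,4] − [0,4] + [0,3],
  ∂[1,2,3] = [2,3] − [1,3] + [1,2].
The 9×6 boundary matrix has rank 5 and Smith normal form diag(1,1,1,1,1).

From H_k ≅ ker(∂_k) / im(∂_{k+1}) we obtain:

  H_0: rank C_0 − rank ∂_1 = 5 − 4 = 1, and the invariant factors of ∂_1 are all 1, so H_0 ≅ Z.
  H_1: rank ker ∂_1 − rank ∂_2 = (9 − 4) − 5 = 0, and the invariant factors of ∂_2 are all 1, so H_1 ≅ 0.
  H_2: rank ker ∂_2 − rank ∂_3 = (6 − 5) − 0 = 1, and there is no ∂_3, so H_2 ≅ Z.

H_0 = Z,  H_1 = 0,  H_2 = Z.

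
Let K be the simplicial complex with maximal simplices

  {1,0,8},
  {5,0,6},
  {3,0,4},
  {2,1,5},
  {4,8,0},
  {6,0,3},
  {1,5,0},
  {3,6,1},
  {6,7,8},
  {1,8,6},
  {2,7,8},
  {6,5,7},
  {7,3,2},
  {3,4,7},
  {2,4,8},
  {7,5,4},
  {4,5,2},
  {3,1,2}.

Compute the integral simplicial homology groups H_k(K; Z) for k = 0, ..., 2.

Fix the vertex order 0 < 1 < 2 < 3 < 4 < 5 < 6 < 7 < 8 and write every simplex with vertices in increasing order. Then dim K = 2 and the simplices of K are:

  0-simplices (9): [0], [1], [2], [3], [4], [5], [6], [7], [8]
  1-simplices (27): (27 of them)
  2-simplices (18): [0,1,5], [0,1,8], [0,3,4], [0,3,6], [0,4,8], [0,5,6], [1,2,3], [1,2,5], [1,3,6], [1,6,8], [2,3,7], [2,4,5], [2,4,8], [2,7,8], [3,4,7], [4,5,7], [5,6,7], [6,7,8]

Hence C_0 ≅ Z^9, C_1 ≅ Z^27, C_2 ≅ Z^18.

∂_1: C_1 → C_0 is given by ∂[p,q] = [q] − [p]. For instance
  ∂[0,8] = [8] − [0].
The 9×27 boundary matrix has rank 8 and Smith normal form diag(1,1,1,1,1,1,1,1).

The boundary map ∂_2: C_2 → C_1 sends each 2-simplex [p,q,r] to [q,r] − [p,r] + [p,q]. For instance
  ∂[0,3,4] = [3,4] − [0,4] + [0,3],
  ∂[1,2,3] = [2,3] − [1,3] + [1,2].
The 27×18 boundary matrix has rank 18 and Smith normal form diag(1,1,1,1,1,1,1,1,1,1,1,1,1,1,1,1,1,2).

From H_k ≅ ker(∂_k) / im(∂_{k+1}) we obtain:

  H_0: rank C_0 − rank ∂_1 = 9 − 8 = 1, and the invariant factors of ∂_1 are all 1, so H_0 ≅ Z.
  H_1: rank ker ∂_1 − rank ∂_2 = (27 − 8) − 18 = 1, and ∂_2 has invariant factor 2 > 1, so H_1 ≅ Z ⊕ Z/2.
  H_2: rank ker ∂_2 − rank ∂_3 = (18 − 18) − 0 = 0, and there is no ∂_3, so H_2 ≅ 0.

(K is a triangulation of the Klein bottle.)

H_0 = Z,  H_1 = Z ⊕ Z/2,  H_2 = 0.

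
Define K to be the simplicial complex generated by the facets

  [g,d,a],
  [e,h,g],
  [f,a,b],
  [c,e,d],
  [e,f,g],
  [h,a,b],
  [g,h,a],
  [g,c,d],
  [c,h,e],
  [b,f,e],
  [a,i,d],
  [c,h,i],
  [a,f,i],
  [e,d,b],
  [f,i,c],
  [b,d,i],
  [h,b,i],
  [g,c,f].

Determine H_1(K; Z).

Fix the vertex order a < b < c < d < e < f < g < h < i and write every simplex with vertices in increasing order. Then dim K = 2 and the simplices of K are:

  0-simplices (9): a, b, c, d, e, f, g, h, i
  1-simplices (27): ab, ad, af, ag, ah, ai, bd, be, bf, bh, bi, cd, ce, cf, cg, ch, ci, de, dg, di, ef, eg, eh, fg, fi, gh, hi
  2-simplices (18): abf, abh, adg, adi, afi, agh, bde, bdi, bef, bhi, cde, cdg, ceh, cfg, cfi, chi, efg, egh

giving chain groups C_0 ≅ Z^9, C_1 ≅ Z^27, C_2 ≅ Z^18.

Boundary ∂_1: C_1 → C_0 maps an edge to its endpoints' difference, ∂[p,q] = q − p. For instance
  ∂ai = i − a.
The resulting 9×27 matrix has rank 8, and its Smith normal form has invariant factors (1,1,1,1,1,1,1,1).

The boundary map ∂_2: C_2 → C_1 maps a triangle to the signed sum of its edges. For instance
  ∂bde = de − be + bd,
  ∂egh = gh − eh + eg.
The resulting 27×18 matrix has rank 18, and its Smith normal form has invariant factors (1,1,1,1,1,1,1,1,1,1,1,1,1,1,1,1,1,2).

Reading off H_k = ker ∂_k / im ∂_{k+1}:

  H_1: rank ker ∂_1 − rank ∂_2 = (27 − 8) − 18 = 1, and ∂_2 has invariant factor 2 > 1, so H_1 ≅ Z ⊕ Z/2.

H_1 = Z ⊕ Z/2.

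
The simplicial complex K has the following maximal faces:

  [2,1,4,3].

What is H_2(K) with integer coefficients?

K has 4 vertices, 6 edges, 4 triangles, 1 3-simplex.
rank ∂_2 = 3, rank ∂_3 = 1 ⇒ b_2 = 4 − 3 − 1 = 0; all invariant factors of ∂_3 are 1 so no torsion. So H_2 ≅ 0.

H_2 ≅ 0.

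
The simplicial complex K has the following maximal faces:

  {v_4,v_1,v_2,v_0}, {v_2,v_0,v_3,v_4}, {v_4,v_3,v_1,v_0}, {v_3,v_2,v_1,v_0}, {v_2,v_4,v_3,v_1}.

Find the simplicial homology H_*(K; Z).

H_0 = Z,  H_1 = 0,  H_2 = 0,  H_3 = Z.

We work with the vertex ordering v_0 < v_1 < v_2 < v_3 < v_4. The simplices of K, each written with vertices in increasing order, are:

  0-simplices (5): [v_0], [v_1], [v_2], [v_3], [v_4]
  1-simplices (10): [v_0,v_1], [v_0,v_2], [v_0,v_3], [v_0,v_4], [v_1,v_2], [v_1,v_3], [v_1,v_4], [v_2,v_3], [v_2,v_4], [v_3,v_4]
  2-simplices (10): [v_0,v_1,v_2], [v_0,v_1,v_3], [v_0,v_1,v_4], [v_0,v_2,v_3], [v_0,v_2,v_4], [v_0,v_3,v_4], [v_1,v_2,v_3], [v_1,v_2,v_4], [v_1,v_3,v_4], [v_2,v_3,v_4]
  3-simplices (5): [v_0,v_1,v_2,v_3], [v_0,v_1,v_2,v_4], [v_0,v_1,v_3,v_4], [v_0,v_2,v_3,v_4], [v_1,v_2,v_3,v_4]

so the chain groups are C_0 ≅ Z^5, C_1 ≅ Z^10, C_2 ≅ Z^10, C_3 ≅ Z^5.

The boundary map ∂_1: C_1 → C_0 maps an edge to its endpoints' difference, ∂[p,q] = q − p. For instance
  ∂[v_1,v_2] = [v_2] − [v_1].
The 5×10 boundary matrix has rank 4 and Smith normal form diag(1,1,1,1).

The boundary map ∂_2: C_2 → C_1 sends each 2-simplex [p,q,r] to [q,r] − [p,r] + [p,q]. For instance
  ∂[v_0,v_1,v_2] = [v_1,v_2] − [v_0,v_2] + [v_0,v_1],
  ∂[v_0,v_3,v_4] = [v_3,v_4] − [v_0,v_4] + [v_0,v_3].
The 10×10 boundary matrix has rank 6 and Smith normal form diag(1,1,1,1,1,1).

The boundary map ∂_3: C_3 → C_2 sends each 3-simplex σ to the alternating sum Σ_i (−1)^i (σ with its i-th vertex removed). For instance
  ∂[v_0,v_1,v_2,v_3] = [v_1,v_2,v_3] − [v_0,v_2,v_3] + [v_0,v_1,v_3] − [v_0,v_1,v_2],
  ∂[v_0,v_2,v_3,v_4] = [v_2,v_3,v_4] − [v_0,v_3,v_4] + [v_0,v_2,v_4] − [v_0,v_2,v_3].
The resulting 10×5 matrix has rank 4, and its Smith normal form has invariant factors (1,1,1,1).

From H_k ≅ ker(∂_k) / im(∂_{k+1}) we obtain:

  H_0: rank C_0 − rank ∂_1 = 5 − 4 = 1, and the invariant factors of ∂_1 are all 1, so H_0 ≅ Z.
  H_1: rank ker ∂_1 − rank ∂_2 = (10 − 4) − 6 = 0, and the invariant factors of ∂_2 are all 1, so H_1 ≅ 0.
  H_2: rank ker ∂_2 − rank ∂_3 = (10 − 6) − 4 = 0, and the invariant factors of ∂_3 are all 1, so H_2 ≅ 0.
  H_3: rank ker ∂_3 − rank ∂_4 = (5 − 4) − 0 = 1, and there is no ∂_4, so H_3 ≅ Z.

As a check, the Euler characteristic is 5 − 10 + 10 − 5 = 0, which agrees with 1 − 0 + 0 − 1 = 0.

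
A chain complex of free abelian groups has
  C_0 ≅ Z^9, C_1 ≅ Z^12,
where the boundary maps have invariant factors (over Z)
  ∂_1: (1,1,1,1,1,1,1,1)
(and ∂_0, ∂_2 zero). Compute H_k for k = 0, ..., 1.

H_0: b_0 = 9 − 0 − 8 = 1; torsion from ∂_1 factors > 1: none. So H_0 = Z.
H_1: b_1 = 12 − 8 − 0 = 4; torsion from ∂_2 factors > 1: none. So H_1 = Z^4.

H_0 = Z,  H_1 = Z^4.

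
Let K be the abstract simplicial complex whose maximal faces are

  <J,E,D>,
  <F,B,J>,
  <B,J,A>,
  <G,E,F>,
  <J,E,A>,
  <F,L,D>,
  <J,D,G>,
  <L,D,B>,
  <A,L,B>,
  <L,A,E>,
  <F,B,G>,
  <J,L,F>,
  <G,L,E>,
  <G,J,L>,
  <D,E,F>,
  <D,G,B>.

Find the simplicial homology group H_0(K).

H_0 ≅ Z.

Order the vertices as A < B < D < E < F < G < J < L. Listing each simplex with vertices in this order, K has dimension 2 with simplices:

  0-simplices (8): A, B, D, E, F, G, J, L
  1-simplices (24): AB, AE, AJ, AL, BD, BF, BG, BJ, BL, DE, DF, DG, DJ, DL, EF, EG, EJ, EL, FG, FJ, FL, GJ, GL, JL
  2-simplices (16): ABJ, ABL, AEJ, AEL, BDG, BDL, BFG, BFJ, DEF, DEJ, DFL, DGJ, EFG, EGL, FJL, GJL

so the chain groups are C_0 ≅ Z^8, C_1 ≅ Z^24, C_2 ≅ Z^16.

The boundary map ∂_1: C_1 → C_0 is given by ∂[p,q] = [q] − [p].
This gives a 8×24 integer matrix of rank 7; reducing to Smith normal form yields diagonal entries (1,1,1,1,1,1,1).

Boundary ∂_2: C_2 → C_1 sends each 2-simplex [p,q,r] to [q,r] − [p,r] + [p,q]. For instance
  ∂EFG = FG − EG + EF,
  ∂ABJ = BJ − AJ + AB.
The 24×16 boundary matrix has rank 15 and Smith normal form diag(1,1,1,1,1,1,1,1,1,1,1,1,1,1,1).

Reading off H_k = ker ∂_k / im ∂_{k+1}:

  H_0: rank C_0 − rank ∂_1 = 8 − 7 = 1, and the invariant factors of ∂_1 are all 1, so H_0 = Z.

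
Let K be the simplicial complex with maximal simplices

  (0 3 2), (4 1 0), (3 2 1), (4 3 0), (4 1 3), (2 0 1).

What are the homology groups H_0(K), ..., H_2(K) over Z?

Fix the vertex order 0 < 1 < 2 < 3 < 4 and write every simplex with vertices in increasing order. Then dim K = 2 and the simplices of K are:

  0-simplices (5): [0], [1], [2], [3], [4]
  1-simplices (9): [0,1], [0,2], [0,3], [0,4], [1,2], [1,3], [1,4], [2,3], [3,4]
  2-simplices (6): [0,1,2], [0,1,4], [0,2,3], [0,3,4], [1,2,3], [1,3,4]

giving chain groups C_0 ≅ Z^5, C_1 ≅ Z^9, C_2 ≅ Z^6.

The boundary map ∂_1: C_1 → C_0 is given by ∂[p,q] = [q] − [p]. For instance
  ∂[0,4] = [4] − [0].
The 5×9 boundary matrix has rank 4 and Smith normal form diag(1,1,1,1).

Boundary ∂_2: C_2 → C_1 maps a triangle to the signed sum of its edges. For instance
  ∂[0,1,2] = [1,2] − [0,2] + [0,1],
  ∂[0,2,3] = [2,3] − [0,3] + [0,2].
As a 9×6 matrix over Z this has rank 5, with invariant factors (1,1,1,1,1).

Computing H_k = (kernel of ∂_k) / (image of ∂_{k+1}):

  H_0: rank C_0 − rank ∂_1 = 5 − 4 = 1, and the invariant factors of ∂_1 are all 1, so H_0 = Z.
  H_1: rank ker ∂_1 − rank ∂_2 = (9 − 4) − 5 = 0, and the invariant factors of ∂_2 are all 1, so H_1 = 0.
  H_2: rank ker ∂_2 − rank ∂_3 = (6 − 5) − 0 = 1, and there is no ∂_3, so H_2 = Z.

As a check, the Euler characteristic is 5 − 9 + 6 = 2, which agrees with 1 − 0 + 1 = 2.

H_0 = Z,  H_1 = 0,  H_2 = Z.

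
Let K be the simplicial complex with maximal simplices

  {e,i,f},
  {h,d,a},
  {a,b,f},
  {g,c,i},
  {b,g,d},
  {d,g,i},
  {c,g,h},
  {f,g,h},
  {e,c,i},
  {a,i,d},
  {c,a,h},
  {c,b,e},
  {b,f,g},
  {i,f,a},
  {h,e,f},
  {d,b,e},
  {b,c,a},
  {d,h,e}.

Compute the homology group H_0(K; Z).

H_0 ≅ Z.

K has 9 vertices, 27 edges, 18 triangles.
rank ∂_0 = 0, rank ∂_1 = 8 ⇒ b_0 = 9 − 0 − 8 = 1; all invariant factors of ∂_1 are 1 so no torsion. So H_0 = Z.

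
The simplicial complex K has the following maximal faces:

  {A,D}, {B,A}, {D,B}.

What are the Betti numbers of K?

b_0 = 1, b_1 = 1.

Fix the vertex order A < B < D and write every simplex with vertices in increasing order. Then dim K = 1 and the simplices of K are:

  0-simplices (3): A, B, D
  1-simplices (3): AB, AD, BD

Hence C_0 ≅ Z^3, C_1 ≅ Z^3.

Boundary ∂_1: C_1 → C_0 maps an edge to its endpoints' difference, ∂[p,q] = q − p.
As a 3×3 matrix over Z this has rank 2, with invariant factors (1,1).

From H_k ≅ ker(∂_k) / im(∂_{k+1}) we obtain:

  H_0: rank C_0 − rank ∂_1 = 3 − 2 = 1, and the invariant factors of ∂_1 are all 1, so H_0 = Z.
  H_1: rank ker ∂_1 − rank ∂_2 = (3 − 2) − 0 = 1, and there is no ∂_2, so H_1 = Z.

Hence the Betti numbers are b_0 = 1, b_1 = 1.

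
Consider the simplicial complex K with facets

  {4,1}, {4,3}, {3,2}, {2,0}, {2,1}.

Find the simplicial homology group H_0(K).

K has 5 vertices, 5 edges.
rank ∂_0 = 0, rank ∂_1 = 4 ⇒ b_0 = 5 − 0 − 4 = 1; all invariant factors of ∂_1 are 1 so no torsion. So H_0 = Z.

H_0 = Z.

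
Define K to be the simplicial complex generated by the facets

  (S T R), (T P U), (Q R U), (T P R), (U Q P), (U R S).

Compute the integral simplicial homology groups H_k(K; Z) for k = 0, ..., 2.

H_0 ≅ Z,  H_1 ≅ Z,  H_2 = 0.

We work with the vertex ordering P < Q < R < S < T < U. The simplices of K, each written with vertices in increasing order, are:

  0-simplices (6): P, Q, R, S, T, U
  1-simplices (12): PQ, PR, PT, PU, QR, QU, RS, RT, RU, ST, SU, TU
  2-simplices (6): PQU, PRT, PTU, QRU, RST, RSU

Hence C_0 ≅ Z^6, C_1 ≅ Z^12, C_2 ≅ Z^6.

∂_1: C_1 → C_0 is given by ∂[p,q] = [q] − [p]. For instance
  ∂PT = T − P.
The resulting 6×12 matrix has rank 5, and its Smith normal form has invariant factors (1,1,1,1,1).

∂_2: C_2 → C_1 acts by ∂[p,q,r] = [q,r] − [p,r] + [p,q]. For instance
  ∂RST = ST − RT + RS,
  ∂PQU = QU − PU + PQ.
This gives a 12×6 integer matrix of rank 6; reducing to Smith normal form yields diagonal entries (1,1,1,1,1,1).

Reading off H_k = ker ∂_k / im ∂_{k+1}:

  H_0: rank C_0 − rank ∂_1 = 6 − 5 = 1, and the invariant factors of ∂_1 are all 1, so H_0 ≅ Z.
  H_1: rank ker ∂_1 − rank ∂_2 = (12 − 5) − 6 = 1, and the invariant factors of ∂_2 are all 1, so H_1 ≅ Z.
  H_2: rank ker ∂_2 − rank ∂_3 = (6 − 6) − 0 = 0, and there is no ∂_3, so H_2 ≅ 0.

As a check, the Euler characteristic is 6 − 12 + 6 = 0, which agrees with 1 − 1 + 0 = 0.
(K is a triangulation of the cylinder S^1 x I.)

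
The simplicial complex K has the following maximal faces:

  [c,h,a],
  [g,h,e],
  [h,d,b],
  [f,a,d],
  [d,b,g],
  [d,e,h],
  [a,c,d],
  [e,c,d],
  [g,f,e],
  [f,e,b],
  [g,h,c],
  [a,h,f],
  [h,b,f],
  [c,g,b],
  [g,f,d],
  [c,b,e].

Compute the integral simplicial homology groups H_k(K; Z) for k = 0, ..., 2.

H_0 = Z,  H_1 = Z^2,  H_2 = Z.

We work with the vertex ordering a < b < c < d < e < f < g < h. The simplices of K, each written with vertices in increasing order, are:

  0-simplices (8): a, b, c, d, e, f, g, h
  1-simplices (24): ac, ad, af, ah, bc, bd, be, bf, bg, bh, cd, ce, cg, ch, de, df, dg, dh, ef, eg, eh, fg, fh, gh
  2-simplices (16): acd, ach, adf, afh, bce, bcg, bdg, bdh, bef, bfh, cde, cgh, deh, dfg, efg, egh

giving chain groups C_0 ≅ Z^8, C_1 ≅ Z^24, C_2 ≅ Z^16.

∂_1: C_1 → C_0 maps an edge to its endpoints' difference, ∂[p,q] = q − p.
This gives a 8×24 integer matrix of rank 7; reducing to Smith normal form yields diagonal entries (1,1,1,1,1,1,1).

∂_2: C_2 → C_1 maps a triangle to the signed sum of its edges. For instance
  ∂cde = de − ce + cd,
  ∂bef = ef − bf + be.
The 24×16 boundary matrix has rank 15 and Smith normal form diag(1,1,1,1,1,1,1,1,1,1,1,1,1,1,1).

From H_k ≅ ker(∂_k) / im(∂_{k+1}) we obtain:

  H_0: rank C_0 − rank ∂_1 = 8 − 7 = 1, and the invariant factors of ∂_1 are all 1, so H_0 ≅ Z.
  H_1: rank ker ∂_1 − rank ∂_2 = (24 − 7) − 15 = 2, and the invariant factors of ∂_2 are all 1, so H_1 ≅ Z^2.
  H_2: rank ker ∂_2 − rank ∂_3 = (16 − 15) − 0 = 1, and there is no ∂_3, so H_2 ≅ Z.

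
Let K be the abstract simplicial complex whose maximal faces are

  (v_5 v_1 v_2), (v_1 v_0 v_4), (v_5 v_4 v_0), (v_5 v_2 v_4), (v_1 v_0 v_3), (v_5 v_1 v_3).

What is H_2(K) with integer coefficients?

H_2 ≅ 0.

We work with the vertex ordering v_0 < v_1 < v_2 < v_3 < v_4 < v_5. The simplices of K, each written with vertices in increasing order, are:

  0-simplices (6): [v_0], [v_1], [v_2], [v_3], [v_4], [v_5]
  1-simplices (12): [v_0,v_1], [v_0,v_3], [v_0,v_4], [v_0,v_5], [v_1,v_2], [v_1,v_3], [v_1,v_4], [v_1,v_5], [v_2,v_4], [v_2,v_5], [v_3,v_5], [v_4,v_5]
  2-simplices (6): [v_0,v_1,v_3], [v_0,v_1,v_4], [v_0,v_4,v_5], [v_1,v_2,v_5], [v_1,v_3,v_5], [v_2,v_4,v_5]

so the chain groups are C_0 ≅ Z^6, C_1 ≅ Z^12, C_2 ≅ Z^6.

∂_1: C_1 → C_0 is given by ∂[p,q] = [q] − [p]. For instance
  ∂[v_1,v_5] = [v_5] − [v_1].
The 6×12 boundary matrix has rank 5 and Smith normal form diag(1,1,1,1,1).

The boundary map ∂_2: C_2 → C_1 sends each 2-simplex [p,q,r] to [q,r] − [p,r] + [p,q]. For instance
  ∂[v_1,v_2,v_5] = [v_2,v_5] − [v_1,v_5] + [v_1,v_2],
  ∂[v_1,v_3,v_5] = [v_3,v_5] − [v_1,v_5] + [v_1,v_3].
The resulting 12×6 matrix has rank 6, and its Smith normal form has invariant factors (1,1,1,1,1,1).

Computing H_k = (kernel of ∂_k) / (image of ∂_{k+1}):

  H_2: rank ker ∂_2 − rank ∂_3 = (6 − 6) − 0 = 0, and there is no ∂_3, so H_2 ≅ 0.

(K is a triangulation of the cylinder S^1 x I.)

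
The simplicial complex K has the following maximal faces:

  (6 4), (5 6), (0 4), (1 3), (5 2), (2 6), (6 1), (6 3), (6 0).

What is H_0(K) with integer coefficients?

H_0 ≅ Z.

We work with the vertex ordering 0 < 1 < 2 < 3 < 4 < 5 < 6. The simplices of K, each written with vertices in increasing order, are:

  0-simplices (7): [0], [1], [2], [3], [4], [5], [6]
  1-simplices (9): [0,4], [0,6], [1,3], [1,6], [2,5], [2,6], [3,6], [4,6], [5,6]

giving chain groups C_0 ≅ Z^7, C_1 ≅ Z^9.

∂_1: C_1 → C_0 is given by ∂[p,q] = [q] − [p].
This gives a 7×9 integer matrix of rank 6; reducing to Smith normal form yields diagonal entries (1,1,1,1,1,1).

From H_k ≅ ker(∂_k) / im(∂_{k+1}) we obtain:

  H_0: rank C_0 − rank ∂_1 = 7 − 6 = 1, and the invariant factors of ∂_1 are all 1, so H_0 ≅ Z.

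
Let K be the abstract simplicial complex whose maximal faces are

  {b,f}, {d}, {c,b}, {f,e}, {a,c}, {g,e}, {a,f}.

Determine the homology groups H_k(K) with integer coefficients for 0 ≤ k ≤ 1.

Order the vertices as a < b < c < d < e < f < g. Listing each simplex with vertices in this order, K has dimension 1 with simplices:

  0-simplices (7): a, b, c, d, e, f, g
  1-simplices (6): ac, af, bc, bf, ef, eg

so the chain groups are C_0 ≅ Z^7, C_1 ≅ Z^6.

The boundary map ∂_1: C_1 → C_0 is given by ∂[p,q] = [q] − [p]. For instance
  ∂bf = f − b.
The resulting 7×6 matrix has rank 5, and its Smith normal form has invariant factors (1,1,1,1,1).

Reading off H_k = ker ∂_k / im ∂_{k+1}:

  H_0: rank C_0 − rank ∂_1 = 7 − 5 = 2, and the invariant factors of ∂_1 are all 1, so H_0 = Z^2.
  H_1: rank ker ∂_1 − rank ∂_2 = (6 − 5) − 0 = 1, and there is no ∂_2, so H_1 = Z.

H_0 ≅ Z^2,  H_1 ≅ Z.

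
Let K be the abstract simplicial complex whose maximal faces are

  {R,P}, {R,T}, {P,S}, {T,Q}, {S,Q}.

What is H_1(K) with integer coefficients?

H_1 = Z.

Order the vertices as P < Q < R < S < T. Listing each simplex with vertices in this order, K has dimension 1 with simplices:

  0-simplices (5): P, Q, R, S, T
  1-simplices (5): PR, PS, QS, QT, RT

so the chain groups are C_0 ≅ Z^5, C_1 ≅ Z^5.

The boundary map ∂_1: C_1 → C_0 is given by ∂[p,q] = [q] − [p]. For instance
  ∂RT = T − R.
The resulting 5×5 matrix has rank 4, and its Smith normal form has invariant factors (1,1,1,1).

Reading off H_k = ker ∂_k / im ∂_{k+1}:

  H_1: rank ker ∂_1 − rank ∂_2 = (5 − 4) − 0 = 1, and there is no ∂_2, so H_1 ≅ Z.

(K is a triangulation of the circle S^1.)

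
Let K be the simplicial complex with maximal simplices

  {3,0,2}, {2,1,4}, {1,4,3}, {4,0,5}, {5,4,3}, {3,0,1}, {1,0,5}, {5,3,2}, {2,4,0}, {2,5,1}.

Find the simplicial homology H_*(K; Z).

Take the total order 0 < 1 < 2 < 3 < 4 < 5 on the vertex set. Then K (dimension 2) consists of the simplices:

  0-simplices (6): [0], [1], [2], [3], [4], [5]
  1-simplices (15): [0,1], [0,2], [0,3], [0,4], [0,5], [1,2], [1,3], [1,4], [1,5], [2,3], [2,4], [2,5], [3,4], [3,5], [4,5]
  2-simplices (10): [0,1,3], [0,1,5], [0,2,3], [0,2,4], [0,4,5], [1,2,4], [1,2,5], [1,3,4], [2,3,5], [3,4,5]

Hence C_0 ≅ Z^6, C_1 ≅ Z^15, C_2 ≅ Z^10.

Boundary ∂_1: C_1 → C_0 is given by ∂[p,q] = [q] − [p]. For instance
  ∂[3,5] = [5] − [3].
The resulting 6×15 matrix has rank 5, and its Smith normal form has invariant factors (1,1,1,1,1).

The boundary map ∂_2: C_2 → C_1 maps a triangle to the signed sum of its edges. For instance
  ∂[0,1,5] = [1,5] − [0,5] + [0,1],
  ∂[1,2,4] = [2,4] − [1,4] + [1,2].
The resulting 15×10 matrix has rank 10, and its Smith normal form has invariant factors (1,1,1,1,1,1,1,1,1,2).

Reading off H_k = ker ∂_k / im ∂_{k+1}:

  H_0: rank C_0 − rank ∂_1 = 6 − 5 = 1, and the invariant factors of ∂_1 are all 1, so H_0 = Z.
  H_1: rank ker ∂_1 − rank ∂_2 = (15 − 5) − 10 = 0, and ∂_2 has invariant factor 2 > 1, so H_1 = Z/2.
  H_2: rank ker ∂_2 − rank ∂_3 = (10 − 10) − 0 = 0, and there is no ∂_3, so H_2 = 0.

H_0 = Z,  H_1 = Z/2,  H_2 = 0.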